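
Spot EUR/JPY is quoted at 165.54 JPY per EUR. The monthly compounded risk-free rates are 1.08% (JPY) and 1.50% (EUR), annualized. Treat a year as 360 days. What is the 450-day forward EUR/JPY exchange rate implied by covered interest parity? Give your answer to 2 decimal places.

By covered interest parity, F = S · (1+r_JPY/12)^(12T) / (1+r_EUR/12)^(12T)
= 165.54 × 1.013585 / 1.018915 = 165.54 × 0.994769
F = 164.67 JPY per EUR

164.67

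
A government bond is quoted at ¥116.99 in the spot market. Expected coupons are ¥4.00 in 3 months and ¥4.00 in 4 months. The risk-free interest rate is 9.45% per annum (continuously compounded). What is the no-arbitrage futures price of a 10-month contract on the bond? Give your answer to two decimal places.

PV(coupons) I = 4.00·e^(−0.0945·3/12) + 4.00·e^(−0.0945·4/12)
I = 3.9066 + 3.8760 = 7.7826
F = (S − I)·e^(rT) = (116.99 − 7.7826) · e^(0.0945·10/12)
= 109.2074 · e^0.078750 = 109.2074 × 1.081934 = ¥118.16

¥118.16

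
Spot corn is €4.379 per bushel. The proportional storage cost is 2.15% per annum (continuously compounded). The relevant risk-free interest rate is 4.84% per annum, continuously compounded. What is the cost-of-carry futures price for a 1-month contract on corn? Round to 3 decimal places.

€4.405 per bushel

Net carry = r + u − y = 0.0484 + 0.0215 − 0.0000 = 0.0699
F = S·e^((r+u−y)T) = 4.379 · e^(0.0699 × 1/12) = 4.379 · e^0.005825
= 4.379 × 1.005842 = €4.405 per bushel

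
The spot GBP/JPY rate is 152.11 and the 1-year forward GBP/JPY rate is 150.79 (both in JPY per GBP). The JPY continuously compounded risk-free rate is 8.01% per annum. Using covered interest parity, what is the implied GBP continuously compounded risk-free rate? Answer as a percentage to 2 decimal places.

8.88%

F = S·e^((r_JPY − r_GBP)T) ⇒ r_GBP = r_JPY − ln(F/S)/T
ln(150.79/152.11) = -0.008716; /(1) = -0.008716
r_GBP = 0.0801 + 0.008716 = 0.088816
r_GBP = 8.88%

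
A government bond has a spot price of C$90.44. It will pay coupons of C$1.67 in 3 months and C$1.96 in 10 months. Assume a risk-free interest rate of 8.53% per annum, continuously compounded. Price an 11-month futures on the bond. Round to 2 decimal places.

PV(coupons) I = 1.67·e^(−0.0853·3/12) + 1.96·e^(−0.0853·10/12)
I = 1.6348 + 1.8255 = 3.4603
F = (S − I)·e^(rT) = (90.44 − 3.4603) · e^(0.0853·11/12)
= 86.9797 · e^0.078192 = 86.9797 × 1.081330 = C$94.05

C$94.05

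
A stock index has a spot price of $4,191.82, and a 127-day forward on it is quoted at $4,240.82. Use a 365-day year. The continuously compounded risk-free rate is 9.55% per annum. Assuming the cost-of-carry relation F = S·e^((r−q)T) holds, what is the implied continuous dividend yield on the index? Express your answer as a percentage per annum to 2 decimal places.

From F = S·e^((r−q)T): (r − q) = ln(F/S)/T
ln(4240.82/4191.82) = ln(1.011689) = 0.011621
(r − q) = 0.011621 / (127/365) = 0.033399
q = r − ln(F/S)/T = 0.0955 − 0.033399 = 0.062101
q = 6.21%

6.21%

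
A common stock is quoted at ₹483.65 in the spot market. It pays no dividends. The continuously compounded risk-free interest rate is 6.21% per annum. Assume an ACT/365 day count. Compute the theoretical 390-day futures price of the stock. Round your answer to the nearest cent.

F = S·e^(rT) = 483.65 · e^(0.0621 × 390/365)
= 483.65 · e^0.066353 = 483.65 × 1.068604
F = ₹516.83

₹516.83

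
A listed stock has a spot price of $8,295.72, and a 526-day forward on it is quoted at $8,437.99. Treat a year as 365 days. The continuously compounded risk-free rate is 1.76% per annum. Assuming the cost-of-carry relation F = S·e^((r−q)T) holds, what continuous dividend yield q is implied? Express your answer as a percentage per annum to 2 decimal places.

From F = S·e^((r−q)T): (r − q) = ln(F/S)/T
ln(8437.99/8295.72) = ln(1.017150) = 0.017005
(r − q) = 0.017005 / (526/365) = 0.011800
q = r − ln(F/S)/T = 0.0176 − 0.011800 = 0.005800
q = 0.58%

0.58%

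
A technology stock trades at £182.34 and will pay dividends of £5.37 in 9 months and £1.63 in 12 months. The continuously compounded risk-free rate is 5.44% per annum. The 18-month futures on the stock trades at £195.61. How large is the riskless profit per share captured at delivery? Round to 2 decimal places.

£5.04 per share

PV(dividends) I = 5.37·e^(−0.0544·9/12) + 1.63·e^(−0.0544·12/12) = 6.6990
Fair futures F* = (S − I)·e^(rT) = (182.34 − 6.6990)·e^0.081600 = 175.6410 × 1.085022 = 190.5743
Market £195.61 > fair 190.5743: forward overpriced → cash-and-carry (borrow at r, buy the stock and collect the dividends, short the forward).
Profit at T = |F_mkt − F*| = |195.61 − 190.5743| = £5.04 per share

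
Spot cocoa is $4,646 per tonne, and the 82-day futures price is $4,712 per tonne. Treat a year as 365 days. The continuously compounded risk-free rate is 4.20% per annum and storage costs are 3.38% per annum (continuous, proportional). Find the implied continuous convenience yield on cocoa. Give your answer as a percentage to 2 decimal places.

1.30%

F = S·e^((r+u−y)T) ⇒ (r+u−y) = ln(F/S)/T
ln(4712/4646) = 0.014106; /T ⇒ 0.062789
y = r + u − ln(F/S)/T = 0.0420 + 0.0338 − 0.062789 = 0.013011
y = 1.30%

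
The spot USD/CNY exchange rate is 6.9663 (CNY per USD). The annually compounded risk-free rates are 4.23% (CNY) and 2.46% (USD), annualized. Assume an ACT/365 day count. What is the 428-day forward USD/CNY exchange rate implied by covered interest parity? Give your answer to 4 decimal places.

7.1076

By covered interest parity, F = S · (1+r_CNY)^T / (1+r_USD)^T
= 6.9663 × 1.049780 / 1.028907 = 6.9663 × 1.020287
F = 7.1076 CNY per USD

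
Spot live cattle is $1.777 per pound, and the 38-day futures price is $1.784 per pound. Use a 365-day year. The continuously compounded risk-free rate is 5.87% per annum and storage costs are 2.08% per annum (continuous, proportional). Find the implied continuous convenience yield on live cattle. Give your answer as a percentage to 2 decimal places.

4.17%

F = S·e^((r+u−y)T) ⇒ (r+u−y) = ln(F/S)/T
ln(1.784/1.777) = 0.003931; /T ⇒ 0.037758
y = r + u − ln(F/S)/T = 0.0587 + 0.0208 − 0.037758 = 0.041742
y = 4.17%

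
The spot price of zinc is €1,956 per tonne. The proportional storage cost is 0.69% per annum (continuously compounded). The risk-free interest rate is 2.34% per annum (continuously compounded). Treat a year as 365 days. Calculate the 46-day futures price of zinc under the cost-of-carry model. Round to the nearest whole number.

€1,963 per tonne

Net carry = r + u − y = 0.0234 + 0.0069 − 0.0000 = 0.0303
F = S·e^((r+u−y)T) = 1956 · e^(0.0303 × 46/365) = 1956 · e^0.003819
= 1956 × 1.003826 = €1,963 per tonne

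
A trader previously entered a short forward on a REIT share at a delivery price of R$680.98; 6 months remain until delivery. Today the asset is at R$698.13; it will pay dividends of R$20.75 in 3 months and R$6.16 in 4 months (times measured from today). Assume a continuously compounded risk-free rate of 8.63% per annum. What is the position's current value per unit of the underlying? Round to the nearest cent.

PV(remaining dividends) I = 20.75·e^(−0.0863·3/12) + 6.16·e^(−0.0863·4/12) = 26.2924
Current forward F = (S − I)·e^(rT) = (698.13 − 26.2924)·e^(0.0863·6/12) = 671.8376 × 1.044094 = 701.4616
Value (long) = (F − K)·e^(−rT) = (701.4616 − 680.98) × 0.957768 = 19.6166
Short position value = −(long value) = -R$19.62

-R$19.62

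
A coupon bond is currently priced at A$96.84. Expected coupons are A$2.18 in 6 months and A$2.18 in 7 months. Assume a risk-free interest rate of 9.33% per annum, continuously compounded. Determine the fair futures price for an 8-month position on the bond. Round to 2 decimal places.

A$98.64

PV(coupons) I = 2.18·e^(−0.0933·6/12) + 2.18·e^(−0.0933·7/12)
I = 2.0806 + 2.0645 = 4.1451
F = (S − I)·e^(rT) = (96.84 − 4.1451) · e^(0.0933·8/12)
= 92.6949 · e^0.062200 = 92.6949 × 1.064175 = A$98.64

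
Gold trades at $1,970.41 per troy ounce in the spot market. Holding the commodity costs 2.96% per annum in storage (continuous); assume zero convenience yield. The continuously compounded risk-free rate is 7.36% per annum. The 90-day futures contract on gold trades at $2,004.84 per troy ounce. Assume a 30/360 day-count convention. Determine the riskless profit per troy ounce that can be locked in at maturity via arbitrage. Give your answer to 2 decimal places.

$17.07 per troy ounce

Fair futures: F* = S·e^(carry·T), with carry = (r + u) = 0.0736 + 0.0296 = 0.1032
F* = 1970.41 · e^(0.1032 × 90/360) = 1970.41 · e^0.02580000 = 1970.41 × 1.02613570 = $2021.9080
Market $2004.84 < fair $2021.9080: forward underpriced → reverse cash-and-carry (short spot, go long the forward).
At maturity, profit = |F_mkt − F*| = |2004.84 − 2021.9080| = $17.07 per troy ounce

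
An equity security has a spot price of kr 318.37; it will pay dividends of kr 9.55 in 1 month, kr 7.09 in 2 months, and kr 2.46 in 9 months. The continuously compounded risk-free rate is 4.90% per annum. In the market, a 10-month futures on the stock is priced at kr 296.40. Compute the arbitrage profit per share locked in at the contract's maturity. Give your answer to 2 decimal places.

kr 15.54 per share

PV(dividends) I = 9.55·e^(−0.0490·1/12) + 7.09·e^(−0.0490·2/12) + 2.46·e^(−0.0490·9/12) = 18.9147
Fair futures F* = (S − I)·e^(rT) = (318.37 − 18.9147)·e^0.040833 = 299.4553 × 1.041678 = 311.9360
Market kr 296.40 < fair 311.9360: forward underpriced → reverse cash-and-carry (short the stock, invest proceeds at r, pay the dividends, go long the forward).
Profit at T = |F_mkt − F*| = |296.40 − 311.9360| = kr 15.54 per share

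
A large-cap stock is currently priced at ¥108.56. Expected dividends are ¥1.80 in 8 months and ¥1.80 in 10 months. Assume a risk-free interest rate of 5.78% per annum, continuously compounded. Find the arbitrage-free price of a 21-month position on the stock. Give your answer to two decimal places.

PV(dividends) I = 1.80·e^(−0.0578·8/12) + 1.80·e^(−0.0578·10/12)
I = 1.7320 + 1.7154 = 3.4474
F = (S − I)·e^(rT) = (108.56 − 3.4474) · e^(0.0578·21/12)
= 105.1126 · e^0.101150 = 105.1126 × 1.106443 = ¥116.30

¥116.30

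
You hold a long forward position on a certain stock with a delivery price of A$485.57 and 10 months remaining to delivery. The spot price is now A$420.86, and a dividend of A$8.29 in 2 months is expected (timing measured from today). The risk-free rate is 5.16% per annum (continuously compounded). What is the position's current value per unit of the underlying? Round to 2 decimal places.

PV(remaining dividends) I = 8.29·e^(−0.0516·2/12) = 8.2190
Current forward F = (S − I)·e^(rT) = (420.86 − 8.2190)·e^(0.0516·10/12) = 412.6410 × 1.043938 = 430.7716
Value (long) = (F − K)·e^(−rT) = (430.7716 − 485.57) × 0.957911 = -52.4920
Value = -A$52.49

-A$52.49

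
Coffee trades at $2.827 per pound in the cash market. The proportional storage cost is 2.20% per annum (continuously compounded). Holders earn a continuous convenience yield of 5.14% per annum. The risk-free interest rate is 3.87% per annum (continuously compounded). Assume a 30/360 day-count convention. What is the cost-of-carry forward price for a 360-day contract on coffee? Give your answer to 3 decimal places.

$2.853 per pound

Net carry = r + u − y = 0.0387 + 0.0220 − 0.0514 = 0.0093
F = S·e^((r+u−y)T) = 2.827 · e^(0.0093 × 360/360) = 2.827 · e^0.009300
= 2.827 × 1.009343 = $2.853 per pound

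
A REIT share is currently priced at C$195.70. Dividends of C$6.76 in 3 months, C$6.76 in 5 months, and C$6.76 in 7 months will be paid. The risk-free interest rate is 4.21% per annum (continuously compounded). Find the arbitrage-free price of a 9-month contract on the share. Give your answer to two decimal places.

PV(dividends) I = 6.76·e^(−0.0421·3/12) + 6.76·e^(−0.0421·5/12) + 6.76·e^(−0.0421·7/12)
I = 6.6892 + 6.6425 + 6.5960 = 19.9277
F = (S − I)·e^(rT) = (195.70 − 19.9277) · e^(0.0421·9/12)
= 175.7723 · e^0.031575 = 175.7723 × 1.032079 = C$181.41

C$181.41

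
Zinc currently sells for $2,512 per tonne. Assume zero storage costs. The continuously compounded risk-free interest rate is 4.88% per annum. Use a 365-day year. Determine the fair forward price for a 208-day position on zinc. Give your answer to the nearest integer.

$2,583 per tonne

F = S·e^(rT) = 2512 · e^(0.0488 × 208/365) = 2512 · e^0.027809
= 2512 × 1.028199 = $2,583 per tonne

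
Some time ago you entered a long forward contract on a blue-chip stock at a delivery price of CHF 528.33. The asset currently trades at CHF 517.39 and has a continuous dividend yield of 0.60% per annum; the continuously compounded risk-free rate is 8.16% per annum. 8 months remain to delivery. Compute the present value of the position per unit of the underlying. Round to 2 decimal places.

CHF 14.97

Current fair forward for the remaining 8 months: F = S·e^((r − q)·T), (r − q) = 0.0816 − 0.0060 = 0.0756
F = 517.39 · e^(0.0756 × 8/12) = 517.39 × 1.051692 = 544.1349
Value of long forward = (F − K)·e^(−rT) = (544.1349 − 528.33) · e^(−0.0816·8/12)
= 15.8049 × 0.947053 = 14.97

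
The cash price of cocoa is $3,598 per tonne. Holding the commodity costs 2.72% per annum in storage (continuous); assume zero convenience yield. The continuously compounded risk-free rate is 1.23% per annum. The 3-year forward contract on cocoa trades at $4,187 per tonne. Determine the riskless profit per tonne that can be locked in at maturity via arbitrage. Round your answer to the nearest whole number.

Fair forward: F* = S·e^(carry·T), with carry = (r + u) = 0.0123 + 0.0272 = 0.0395
F* = 3598 · e^(0.0395 × 3) = 3598 · e^0.118500 = 3598 × 1.125807 = $4050.6536
Market $4187 > fair $4050.6536: forward overpriced → cash-and-carry (buy spot, short the forward).
At maturity, profit = |F_mkt − F*| = |4187 − 4050.6536| = $136 per tonne

$136 per tonne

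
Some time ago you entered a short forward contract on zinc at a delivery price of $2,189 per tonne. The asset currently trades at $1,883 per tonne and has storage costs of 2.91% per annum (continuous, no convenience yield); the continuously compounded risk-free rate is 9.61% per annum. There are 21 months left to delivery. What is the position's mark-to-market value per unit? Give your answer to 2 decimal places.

-$131.22 per tonne

Current fair forward for the remaining 21 months: F = S·e^((r + u)·T), (r + u) = 0.0961 + 0.0291 = 0.1252
F = 1883 · e^(0.1252 × 21/12) = 1883 × 1.24495577 = 2344.2517
Value of long forward = (F − K)·e^(−rT) = (2344.2517 − 2189) · e^(−0.0961·21/12)
= 155.2517 × 0.84520591 = 131.22
Short position value = −(long value) = -$131.22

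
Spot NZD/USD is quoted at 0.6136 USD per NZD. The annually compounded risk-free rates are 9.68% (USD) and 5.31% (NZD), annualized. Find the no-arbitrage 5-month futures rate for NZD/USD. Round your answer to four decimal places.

0.6241

By covered interest parity, F = S · (1+r_USD)^T / (1+r_NZD)^T
= 0.6136 × 1.039249 / 1.021792 = 0.6136 × 1.017085
F = 0.6241 USD per NZD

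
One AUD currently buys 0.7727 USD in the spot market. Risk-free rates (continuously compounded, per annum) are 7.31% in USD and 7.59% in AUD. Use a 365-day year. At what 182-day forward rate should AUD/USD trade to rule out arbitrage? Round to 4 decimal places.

0.7716

F = S·e^((r_USD − r_AUD)T) = 0.7727 · e^((0.0731 − 0.0759) × 182/365)
= 0.7727 · e^-0.001396 = 0.7727 × 0.998605
F = 0.7716 USD per AUD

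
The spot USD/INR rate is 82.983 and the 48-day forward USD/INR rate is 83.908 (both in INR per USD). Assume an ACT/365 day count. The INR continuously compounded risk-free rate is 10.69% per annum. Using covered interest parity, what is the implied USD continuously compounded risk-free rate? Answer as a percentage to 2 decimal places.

F = S·e^((r_INR − r_USD)T) ⇒ r_USD = r_INR − ln(F/S)/T
ln(83.908/82.983) = 0.011085; /(48/365) = 0.084292
r_USD = 0.1069 − 0.084292 = 0.022608
r_USD = 2.26%

2.26%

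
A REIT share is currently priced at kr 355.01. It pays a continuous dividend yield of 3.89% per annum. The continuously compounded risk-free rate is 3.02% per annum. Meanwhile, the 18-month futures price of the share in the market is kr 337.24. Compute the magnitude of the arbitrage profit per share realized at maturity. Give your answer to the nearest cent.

Fair futures: F* = S·e^(carry·T), with carry = (r − q) = 0.0302 − 0.0389 = -0.0087
F* = 355.01 · e^(-0.0087 × 18/12) = 355.01 · e^-0.013050 = 355.01 × 0.987035 = kr 350.4073
Market kr 337.24 < fair kr 350.4073: forward underpriced → reverse cash-and-carry (short spot, go long the forward).
At maturity, profit = |F_mkt − F*| = |337.24 − 350.4073| = kr 13.17 per share

kr 13.17 per share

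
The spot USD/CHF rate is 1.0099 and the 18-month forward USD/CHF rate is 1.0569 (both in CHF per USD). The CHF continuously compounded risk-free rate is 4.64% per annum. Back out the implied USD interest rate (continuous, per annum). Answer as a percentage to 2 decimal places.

F = S·e^((r_CHF − r_USD)T) ⇒ r_USD = r_CHF − ln(F/S)/T
ln(1.0569/1.0099) = 0.045489; /(18/12) = 0.030326
r_USD = 0.0464 − 0.030326 = 0.016074
r_USD = 1.61%

1.61%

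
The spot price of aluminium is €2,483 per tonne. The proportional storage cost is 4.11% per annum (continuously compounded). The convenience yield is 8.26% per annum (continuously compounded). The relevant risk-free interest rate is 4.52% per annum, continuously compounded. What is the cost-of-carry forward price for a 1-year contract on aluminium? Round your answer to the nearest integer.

€2,492 per tonne

Net carry = r + u − y = 0.0452 + 0.0411 − 0.0826 = 0.0037
F = S·e^((r+u−y)T) = 2483 · e^(0.0037 × 1) = 2483 · e^0.003700
= 2483 × 1.003707 = €2,492 per tonne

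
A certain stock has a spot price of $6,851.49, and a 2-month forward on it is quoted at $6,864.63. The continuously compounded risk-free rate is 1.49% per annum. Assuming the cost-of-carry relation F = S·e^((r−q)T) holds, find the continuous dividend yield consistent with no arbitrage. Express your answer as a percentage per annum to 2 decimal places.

0.34%

From F = S·e^((r−q)T): (r − q) = ln(F/S)/T
ln(6864.63/6851.49) = ln(1.001918) = 0.001916
(r − q) = 0.001916 / (2/12) = 0.011496
q = r − ln(F/S)/T = 0.0149 − 0.011496 = 0.003404
q = 0.34%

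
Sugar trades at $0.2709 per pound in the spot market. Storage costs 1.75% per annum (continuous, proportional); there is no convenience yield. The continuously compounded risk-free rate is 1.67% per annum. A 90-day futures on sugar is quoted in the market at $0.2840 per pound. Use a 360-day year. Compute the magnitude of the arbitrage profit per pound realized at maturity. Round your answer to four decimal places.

$0.0108 per pound

Fair futures: F* = S·e^(carry·T), with carry = (r + u) = 0.0167 + 0.0175 = 0.0342
F* = 0.2709 · e^(0.0342 × 90/360) = 0.2709 · e^0.008550 = 0.2709 × 1.008587 = $0.2732
Market $0.2840 > fair $0.2732: forward overpriced → cash-and-carry (buy spot, short the forward).
At maturity, profit = |F_mkt − F*| = |0.2840 − 0.2732| = $0.0108 per pound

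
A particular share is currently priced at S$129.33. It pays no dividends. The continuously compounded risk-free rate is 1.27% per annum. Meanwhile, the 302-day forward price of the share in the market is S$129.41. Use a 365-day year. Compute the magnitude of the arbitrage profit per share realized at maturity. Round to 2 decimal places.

Fair forward: F* = S·e^(carry·T), with carry = r = 0.0127
F* = 129.33 · e^(0.0127 × 302/365) = 129.33 · e^0.010508 = 129.33 × 1.010563 = S$130.6961
Market S$129.41 < fair S$130.6961: forward underpriced → reverse cash-and-carry (short spot, go long the forward).
At maturity, profit = |F_mkt − F*| = |129.41 − 130.6961| = S$1.29 per share

S$1.29 per share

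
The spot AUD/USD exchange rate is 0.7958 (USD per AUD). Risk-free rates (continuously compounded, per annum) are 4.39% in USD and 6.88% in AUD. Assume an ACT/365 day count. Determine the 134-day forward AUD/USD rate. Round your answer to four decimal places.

0.7886

F = S·e^((r_USD − r_AUD)T) = 0.7958 · e^((0.0439 − 0.0688) × 134/365)
= 0.7958 · e^-0.009141 = 0.7958 × 0.990901
F = 0.7886 USD per AUD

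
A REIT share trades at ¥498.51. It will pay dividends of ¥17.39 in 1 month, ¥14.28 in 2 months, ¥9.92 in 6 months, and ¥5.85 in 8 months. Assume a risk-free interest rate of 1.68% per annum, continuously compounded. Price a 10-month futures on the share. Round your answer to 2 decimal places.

PV(dividends) I = 17.39·e^(−0.0168·1/12) + 14.28·e^(−0.0168·2/12) + 9.92·e^(−0.0168·6/12) + 5.85·e^(−0.0168·8/12)
I = 17.3657 + 14.2401 + 9.8370 + 5.7848 = 47.2276
F = (S − I)·e^(rT) = (498.51 − 47.2276) · e^(0.0168·10/12)
= 451.2824 · e^0.014000 = 451.2824 × 1.014098 = ¥457.64

¥457.64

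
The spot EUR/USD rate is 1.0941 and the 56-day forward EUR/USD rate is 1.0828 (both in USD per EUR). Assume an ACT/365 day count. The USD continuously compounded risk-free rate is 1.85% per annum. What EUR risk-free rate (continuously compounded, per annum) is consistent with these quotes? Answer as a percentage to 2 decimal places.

F = S·e^((r_USD − r_EUR)T) ⇒ r_EUR = r_USD − ln(F/S)/T
ln(1.0828/1.0941) = -0.010382; /(56/365) = -0.067668
r_EUR = 0.0185 + 0.067668 = 0.086168
r_EUR = 8.62%

8.62%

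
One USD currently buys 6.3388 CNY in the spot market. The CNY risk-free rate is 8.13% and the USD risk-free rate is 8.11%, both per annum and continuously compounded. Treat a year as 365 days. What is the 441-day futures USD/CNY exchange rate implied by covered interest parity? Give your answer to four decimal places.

F = S·e^((r_CNY − r_USD)T) = 6.3388 · e^((0.0813 − 0.0811) × 441/365)
= 6.3388 · e^0.000242 = 6.3388 × 1.000242
F = 6.3403 CNY per USD

6.3403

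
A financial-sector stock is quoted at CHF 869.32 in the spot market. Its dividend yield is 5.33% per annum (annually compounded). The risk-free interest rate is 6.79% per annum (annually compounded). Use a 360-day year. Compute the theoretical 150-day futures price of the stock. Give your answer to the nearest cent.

CHF 874.32

F = S · (1+r)^T / (1+q)^T
= 869.32 × 1.027751 / 1.021872 = 869.32 × 1.005753
F = CHF 874.32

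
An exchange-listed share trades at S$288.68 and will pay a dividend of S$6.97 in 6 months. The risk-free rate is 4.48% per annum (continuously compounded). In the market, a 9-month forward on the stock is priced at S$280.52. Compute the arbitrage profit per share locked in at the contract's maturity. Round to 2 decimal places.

PV(dividends) I = 6.97·e^(−0.0448·6/12) = 6.8156
Fair forward F* = (S − I)·e^(rT) = (288.68 − 6.8156)·e^0.033600 = 281.8644 × 1.034171 = 291.4960
Market S$280.52 < fair 291.4960: forward underpriced → reverse cash-and-carry (short the stock, invest proceeds at r, pay the dividends, go long the forward).
Profit at T = |F_mkt − F*| = |280.52 − 291.4960| = S$10.98 per share

S$10.98 per share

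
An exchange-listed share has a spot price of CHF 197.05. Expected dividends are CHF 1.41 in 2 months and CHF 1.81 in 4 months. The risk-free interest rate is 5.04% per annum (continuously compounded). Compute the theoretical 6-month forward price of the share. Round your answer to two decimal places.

CHF 198.82

PV(dividends) I = 1.41·e^(−0.0504·2/12) + 1.81·e^(−0.0504·4/12)
I = 1.3982 + 1.7798 = 3.1780
F = (S − I)·e^(rT) = (197.05 − 3.1780) · e^(0.0504·6/12)
= 193.8720 · e^0.025200 = 193.8720 × 1.025520 = CHF 198.82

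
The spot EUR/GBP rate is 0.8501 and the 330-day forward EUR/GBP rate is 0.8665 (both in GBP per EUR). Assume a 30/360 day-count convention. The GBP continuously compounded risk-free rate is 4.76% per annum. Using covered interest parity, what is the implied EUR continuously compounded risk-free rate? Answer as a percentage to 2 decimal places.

2.68%

F = S·e^((r_GBP − r_EUR)T) ⇒ r_EUR = r_GBP − ln(F/S)/T
ln(0.8665/0.8501) = 0.019108; /(330/360) = 0.020845
r_EUR = 0.0476 − 0.020845 = 0.026755
r_EUR = 2.68%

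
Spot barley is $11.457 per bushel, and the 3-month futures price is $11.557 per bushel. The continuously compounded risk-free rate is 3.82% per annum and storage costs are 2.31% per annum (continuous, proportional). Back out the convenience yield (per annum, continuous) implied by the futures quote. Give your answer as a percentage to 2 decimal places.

2.65%

F = S·e^((r+u−y)T) ⇒ (r+u−y) = ln(F/S)/T
ln(11.557/11.457) = 0.008690; /T ⇒ 0.034760
y = r + u − ln(F/S)/T = 0.0382 + 0.0231 − 0.034760 = 0.026540
y = 2.65%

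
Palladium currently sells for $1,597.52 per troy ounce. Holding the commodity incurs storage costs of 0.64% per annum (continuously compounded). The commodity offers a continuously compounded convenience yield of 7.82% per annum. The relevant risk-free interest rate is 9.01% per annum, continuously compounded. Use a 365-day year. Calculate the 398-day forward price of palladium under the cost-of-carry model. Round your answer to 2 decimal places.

Net carry = r + u − y = 0.0901 + 0.0064 − 0.0782 = 0.0183
F = S·e^((r+u−y)T) = 1597.52 · e^(0.0183 × 398/365) = 1597.52 · e^0.01995452
= 1597.52 × 1.02015494 = $1,629.72 per troy ounce

$1,629.72 per troy ounce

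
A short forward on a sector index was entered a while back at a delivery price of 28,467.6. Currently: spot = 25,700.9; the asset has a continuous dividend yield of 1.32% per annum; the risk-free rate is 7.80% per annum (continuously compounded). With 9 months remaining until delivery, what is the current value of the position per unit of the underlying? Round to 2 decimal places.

Current fair forward for the remaining 9 months: F = S·e^((r − q)·T), (r − q) = 0.0780 − 0.0132 = 0.0648
F = 25700.9 · e^(0.0648 × 9/12) = 25700.9 × 1.04980035 = 26980.8138
Value of long forward = (F − K)·e^(−rT) = (26980.8138 − 28467.6) · e^(−0.0780·9/12)
= -1486.7862 × 0.94317824 = -1402.30
Short position value = −(long value) = 1402.30

1402.30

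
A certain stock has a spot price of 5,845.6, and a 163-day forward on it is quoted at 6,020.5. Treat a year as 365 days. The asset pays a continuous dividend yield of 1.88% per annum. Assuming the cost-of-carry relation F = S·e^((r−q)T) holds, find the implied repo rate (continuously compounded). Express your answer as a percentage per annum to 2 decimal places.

From F = S·e^((r−q)T): (r − q) = ln(F/S)/T
ln(6020.5/5845.6) = ln(1.029920) = 0.029481
(r − q) = 0.029481 / (163/365) = 0.066016
r = ln(F/S)/T + q = 0.066016 + 0.0188 = 0.084816
r = 8.48%

8.48%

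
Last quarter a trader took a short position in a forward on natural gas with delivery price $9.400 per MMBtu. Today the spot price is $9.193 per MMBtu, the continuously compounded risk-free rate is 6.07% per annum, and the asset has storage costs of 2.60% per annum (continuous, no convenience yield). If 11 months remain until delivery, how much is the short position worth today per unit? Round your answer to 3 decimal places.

-$0.523 per MMBtu

Current fair forward for the remaining 11 months: F = S·e^((r + u)·T), (r + u) = 0.0607 + 0.0260 = 0.0867
F = 9.193 · e^(0.0867 × 11/12) = 9.193 × 1.082718 = 9.9534
Value of long forward = (F − K)·e^(−rT) = (9.9534 − 9.400) · e^(−0.0607·11/12)
= 0.5534 × 0.945878 = 0.523
Short position value = −(long value) = -$0.523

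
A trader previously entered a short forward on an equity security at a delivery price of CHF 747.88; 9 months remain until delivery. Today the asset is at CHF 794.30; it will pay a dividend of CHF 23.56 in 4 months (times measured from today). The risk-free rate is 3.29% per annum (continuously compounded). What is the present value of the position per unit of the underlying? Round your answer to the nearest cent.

-CHF 41.35

PV(remaining dividends) I = 23.56·e^(−0.0329·4/12) = 23.3030
Current forward F = (S − I)·e^(rT) = (794.30 − 23.3030)·e^(0.0329·9/12) = 770.9970 × 1.024982 = 790.2580
Value (long) = (F − K)·e^(−rT) = (790.2580 − 747.88) × 0.975627 = 41.3451
Short position value = −(long value) = -CHF 41.35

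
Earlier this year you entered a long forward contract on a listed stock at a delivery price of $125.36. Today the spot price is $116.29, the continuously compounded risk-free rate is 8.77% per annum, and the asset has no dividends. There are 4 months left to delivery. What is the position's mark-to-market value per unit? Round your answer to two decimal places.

-$5.46

Current fair forward for the remaining 4 months: F = S·e^(r·T), r = 0.0877
F = 116.29 · e^(0.0877 × 4/12) = 116.29 × 1.029665 = 119.7397
Value of long forward = (F − K)·e^(−rT) = (119.7397 − 125.36) · e^(−0.0877·4/12)
= -5.6203 × 0.971190 = -5.46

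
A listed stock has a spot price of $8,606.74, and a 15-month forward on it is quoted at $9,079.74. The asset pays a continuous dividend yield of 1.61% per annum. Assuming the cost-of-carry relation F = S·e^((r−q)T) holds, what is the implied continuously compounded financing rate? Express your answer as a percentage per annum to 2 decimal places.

From F = S·e^((r−q)T): (r − q) = ln(F/S)/T
ln(9079.74/8606.74) = ln(1.054957) = 0.053500
(r − q) = 0.053500 / (15/12) = 0.042800
r = ln(F/S)/T + q = 0.042800 + 0.0161 = 0.058900
r = 5.89%

5.89%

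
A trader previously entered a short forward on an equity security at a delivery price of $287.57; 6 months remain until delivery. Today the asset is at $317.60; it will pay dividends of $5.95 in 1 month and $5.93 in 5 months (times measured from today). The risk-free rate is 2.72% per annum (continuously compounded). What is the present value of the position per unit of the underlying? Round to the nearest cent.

PV(remaining dividends) I = 5.95·e^(−0.0272·1/12) + 5.93·e^(−0.0272·5/12) = 11.7997
Current forward F = (S − I)·e^(rT) = (317.60 − 11.7997)·e^(0.0272·6/12) = 305.8003 × 1.013693 = 309.9876
Value (long) = (F − K)·e^(−rT) = (309.9876 − 287.57) × 0.986492 = 22.1148
Short position value = −(long value) = -$22.11

-$22.11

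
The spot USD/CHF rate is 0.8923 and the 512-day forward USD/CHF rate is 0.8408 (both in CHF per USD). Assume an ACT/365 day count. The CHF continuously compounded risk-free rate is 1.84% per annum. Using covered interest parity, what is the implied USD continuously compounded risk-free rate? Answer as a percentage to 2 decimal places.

6.08%

F = S·e^((r_CHF − r_USD)T) ⇒ r_USD = r_CHF − ln(F/S)/T
ln(0.8408/0.8923) = -0.059449; /(512/365) = -0.042381
r_USD = 0.0184 + 0.042381 = 0.060781
r_USD = 6.08%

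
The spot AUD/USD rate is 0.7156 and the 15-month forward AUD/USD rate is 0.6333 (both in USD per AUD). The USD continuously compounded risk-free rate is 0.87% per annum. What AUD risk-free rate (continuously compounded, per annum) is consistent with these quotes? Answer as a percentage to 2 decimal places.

F = S·e^((r_USD − r_AUD)T) ⇒ r_AUD = r_USD − ln(F/S)/T
ln(0.6333/0.7156) = -0.122177; /(15/12) = -0.097742
r_AUD = 0.0087 + 0.097742 = 0.106442
r_AUD = 10.64%

10.64%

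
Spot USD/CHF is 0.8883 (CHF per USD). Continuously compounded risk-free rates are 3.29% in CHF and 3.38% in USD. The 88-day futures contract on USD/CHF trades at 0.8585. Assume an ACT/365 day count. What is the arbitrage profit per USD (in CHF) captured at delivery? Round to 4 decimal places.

Fair futures: F* = S·e^(carry·T), with carry = (r_CHF − r_USD) = 0.0329 − 0.0338 = -0.0009
F* = 0.8883 · e^(-0.0009 × 88/365) = 0.8883 · e^-0.000217 = 0.8883 × 0.999783 = 0.8881
Market 0.8585 < fair 0.8881: forward underpriced → reverse cash-and-carry (short spot, go long the forward).
At maturity, profit = |F_mkt − F*| = |0.8585 − 0.8881| = 0.0296 per USD (in CHF)

0.0296 per USD (in CHF)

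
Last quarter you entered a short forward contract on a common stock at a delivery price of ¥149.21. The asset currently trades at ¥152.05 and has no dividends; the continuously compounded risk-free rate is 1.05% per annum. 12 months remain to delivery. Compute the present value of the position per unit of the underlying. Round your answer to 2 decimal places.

Current fair forward for the remaining 12 months: F = S·e^(r·T), r = 0.0105
F = 152.05 · e^(0.0105 × 12/12) = 152.05 × 1.010555 = 153.6549
Value of long forward = (F − K)·e^(−rT) = (153.6549 − 149.21) · e^(−0.0105·12/12)
= 4.4449 × 0.989555 = 4.40
Short position value = −(long value) = -¥4.40

-¥4.40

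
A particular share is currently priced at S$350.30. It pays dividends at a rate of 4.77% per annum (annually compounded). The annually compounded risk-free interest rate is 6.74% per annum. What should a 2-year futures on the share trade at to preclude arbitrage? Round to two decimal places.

S$363.60

F = S · (1+r)^T / (1+q)^T
= 350.30 × 1.139343 / 1.097675 = 350.30 × 1.037960
F = S$363.60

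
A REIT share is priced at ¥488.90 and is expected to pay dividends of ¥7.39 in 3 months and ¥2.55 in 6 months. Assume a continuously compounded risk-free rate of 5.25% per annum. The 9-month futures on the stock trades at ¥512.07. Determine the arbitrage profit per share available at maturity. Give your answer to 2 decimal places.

¥13.71 per share

PV(dividends) I = 7.39·e^(−0.0525·3/12) + 2.55·e^(−0.0525·6/12) = 9.7776
Fair futures F* = (S − I)·e^(rT) = (488.90 − 9.7776)·e^0.039375 = 479.1224 × 1.040160 = 498.3640
Market ¥512.07 > fair 498.3640: forward overpriced → cash-and-carry (borrow at r, buy the stock and collect the dividends, short the forward).
Profit at T = |F_mkt − F*| = |512.07 − 498.3640| = ¥13.71 per share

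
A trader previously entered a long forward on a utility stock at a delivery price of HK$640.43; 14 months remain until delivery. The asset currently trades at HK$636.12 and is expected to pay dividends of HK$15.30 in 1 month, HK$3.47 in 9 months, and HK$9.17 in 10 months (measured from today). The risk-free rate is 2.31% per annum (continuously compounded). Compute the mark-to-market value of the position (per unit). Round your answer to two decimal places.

-HK$14.96

PV(remaining dividends) I = 15.30·e^(−0.0231·1/12) + 3.47·e^(−0.0231·9/12) + 9.17·e^(−0.0231·10/12) = 27.6761
Current forward F = (S − I)·e^(rT) = (636.12 − 27.6761)·e^(0.0231·14/12) = 608.4439 × 1.027316 = 625.0642
Value (long) = (F − K)·e^(−rT) = (625.0642 − 640.43) × 0.973410 = -14.9572
Value = -HK$14.96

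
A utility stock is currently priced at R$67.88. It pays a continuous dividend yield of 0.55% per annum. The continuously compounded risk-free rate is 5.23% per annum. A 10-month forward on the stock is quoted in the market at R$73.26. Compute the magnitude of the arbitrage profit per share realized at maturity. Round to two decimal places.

R$2.68 per share

Fair forward: F* = S·e^(carry·T), with carry = (r − q) = 0.0523 − 0.0055 = 0.0468
F* = 67.88 · e^(0.0468 × 10/12) = 67.88 · e^0.039000 = 67.88 × 1.039770 = R$70.5796
Market R$73.26 > fair R$70.5796: forward overpriced → cash-and-carry (buy spot, short the forward).
At maturity, profit = |F_mkt − F*| = |73.26 − 70.5796| = R$2.68 per share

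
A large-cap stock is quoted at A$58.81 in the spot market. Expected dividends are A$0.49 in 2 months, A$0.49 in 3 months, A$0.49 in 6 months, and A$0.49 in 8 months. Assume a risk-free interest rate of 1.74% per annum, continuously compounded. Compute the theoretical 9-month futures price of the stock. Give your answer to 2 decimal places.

PV(dividends) I = 0.49·e^(−0.0174·2/12) + 0.49·e^(−0.0174·3/12) + 0.49·e^(−0.0174·6/12) + 0.49·e^(−0.0174·8/12)
I = 0.4886 + 0.4879 + 0.4858 + 0.4843 = 1.9466
F = (S − I)·e^(rT) = (58.81 − 1.9466) · e^(0.0174·9/12)
= 56.8634 · e^0.013050 = 56.8634 × 1.013136 = A$57.61

A$57.61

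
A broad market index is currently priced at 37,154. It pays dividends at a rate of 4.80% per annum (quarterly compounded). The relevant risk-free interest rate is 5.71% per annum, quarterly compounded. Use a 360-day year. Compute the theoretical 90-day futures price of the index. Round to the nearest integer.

F = S · (1+r/4)^(4T) / (1+q/4)^(4T)
= 37154 × 1.014275 / 1.012000 = 37154 × 1.002248
F = 37,238

37,238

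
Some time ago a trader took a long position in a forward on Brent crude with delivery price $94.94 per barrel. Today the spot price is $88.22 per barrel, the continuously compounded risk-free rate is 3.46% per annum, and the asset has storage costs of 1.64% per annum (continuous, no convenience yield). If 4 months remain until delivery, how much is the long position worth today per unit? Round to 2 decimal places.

Current fair forward for the remaining 4 months: F = S·e^((r + u)·T), (r + u) = 0.0346 + 0.0164 = 0.0510
F = 88.22 · e^(0.0510 × 4/12) = 88.22 × 1.017145 = 89.7325
Value of long forward = (F − K)·e^(−rT) = (89.7325 − 94.94) · e^(−0.0346·4/12)
= -5.2075 × 0.988533 = -5.15

-$5.15 per barrel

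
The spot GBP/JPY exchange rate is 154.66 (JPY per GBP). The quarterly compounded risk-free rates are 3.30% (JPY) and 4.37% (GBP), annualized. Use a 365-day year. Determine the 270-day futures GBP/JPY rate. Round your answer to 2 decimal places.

153.45

By covered interest parity, F = S · (1+r_JPY/4)^(4T) / (1+r_GBP/4)^(4T)
= 154.66 × 1.024609 / 1.032673 = 154.66 × 0.992191
F = 153.45 JPY per GBP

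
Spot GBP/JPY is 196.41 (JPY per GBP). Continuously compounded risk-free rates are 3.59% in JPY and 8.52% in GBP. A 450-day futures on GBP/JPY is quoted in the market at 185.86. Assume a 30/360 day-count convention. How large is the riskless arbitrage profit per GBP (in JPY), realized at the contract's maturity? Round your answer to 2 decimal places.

Fair futures: F* = S·e^(carry·T), with carry = (r_JPY − r_GBP) = 0.0359 − 0.0852 = -0.0493
F* = 196.41 · e^(-0.0493 × 450/360) = 196.41 · e^-0.061625 = 196.41 × 0.940235 = 184.6716
Market 185.86 > fair 184.6716: forward overpriced → cash-and-carry (buy spot, short the forward).
At maturity, profit = |F_mkt − F*| = |185.86 − 184.6716| = 1.19 per GBP (in JPY)

1.19 per GBP (in JPY)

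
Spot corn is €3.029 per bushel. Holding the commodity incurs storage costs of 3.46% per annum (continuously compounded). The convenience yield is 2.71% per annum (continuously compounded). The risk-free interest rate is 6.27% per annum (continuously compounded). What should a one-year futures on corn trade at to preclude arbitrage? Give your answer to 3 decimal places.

€3.249 per bushel

Net carry = r + u − y = 0.0627 + 0.0346 − 0.0271 = 0.0702
F = S·e^((r+u−y)T) = 3.029 · e^(0.0702 × 12/12) = 3.029 · e^0.070200
= 3.029 × 1.072723 = €3.249 per bushel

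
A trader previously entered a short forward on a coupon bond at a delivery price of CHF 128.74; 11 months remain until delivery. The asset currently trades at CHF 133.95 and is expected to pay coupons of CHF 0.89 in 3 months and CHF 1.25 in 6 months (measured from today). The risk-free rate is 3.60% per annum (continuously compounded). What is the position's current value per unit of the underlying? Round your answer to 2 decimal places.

PV(remaining coupons) I = 0.89·e^(−0.0360·3/12) + 1.25·e^(−0.0360·6/12) = 2.1097
Current forward F = (S − I)·e^(rT) = (133.95 − 2.1097)·e^(0.0360·11/12) = 131.8403 × 1.033551 = 136.2637
Value (long) = (F − K)·e^(−rT) = (136.2637 − 128.74) × 0.967539 = 7.2795
Short position value = −(long value) = -CHF 7.28

-CHF 7.28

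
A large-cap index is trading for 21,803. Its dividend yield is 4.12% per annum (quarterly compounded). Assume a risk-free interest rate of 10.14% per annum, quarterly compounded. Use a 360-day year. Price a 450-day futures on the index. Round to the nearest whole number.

23,476

F = S · (1+r/4)^(4T) / (1+q/4)^(4T)
= 21803 × 1.133341 / 1.052572 = 21803 × 1.076735
F = 23,476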